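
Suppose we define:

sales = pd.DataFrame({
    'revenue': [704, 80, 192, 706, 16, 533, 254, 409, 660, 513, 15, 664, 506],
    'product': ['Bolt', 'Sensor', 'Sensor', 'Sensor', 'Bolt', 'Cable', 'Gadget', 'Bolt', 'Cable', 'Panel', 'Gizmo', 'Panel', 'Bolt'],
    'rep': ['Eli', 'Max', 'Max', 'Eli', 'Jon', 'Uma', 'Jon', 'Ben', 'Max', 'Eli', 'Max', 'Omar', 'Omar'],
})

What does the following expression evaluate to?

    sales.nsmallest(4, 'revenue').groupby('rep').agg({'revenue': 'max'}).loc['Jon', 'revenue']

take 4 rows with smallest revenue:
    revenue product  rep
10       15   Gizmo  Max
4        16    Bolt  Jon
1        80  Sensor  Max
2       192  Sensor  Max
group by rep, max of revenue:
     revenue
rep         
Jon       16
Max      192
So loc['Jon', 'revenue'] = 16.

16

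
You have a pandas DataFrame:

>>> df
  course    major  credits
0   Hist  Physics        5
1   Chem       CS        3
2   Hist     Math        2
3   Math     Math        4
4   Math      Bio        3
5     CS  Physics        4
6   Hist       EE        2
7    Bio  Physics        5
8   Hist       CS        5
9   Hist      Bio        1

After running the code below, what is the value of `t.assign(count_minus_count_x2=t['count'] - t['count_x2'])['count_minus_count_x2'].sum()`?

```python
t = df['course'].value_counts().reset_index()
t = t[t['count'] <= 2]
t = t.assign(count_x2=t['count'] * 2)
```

value_counts of course:
course
Hist    5
Math    2
Chem    1
CS      1
Bio     1
Name: count, dtype: int64
reset_index():
  course  count
0   Hist      5
1   Math      2
2   Chem      1
3     CS      1
4    Bio      1
filter rows where count <= 2:
  course  count
1   Math      2
2   Chem      1
3     CS      1
4    Bio      1
add column count_x2 = t['count'] * 2:
  course  count  count_x2
1   Math      2         4
2   Chem      1         2
3     CS      1         2
4    Bio      1         2
add column count_minus_count_x2 = t['count'] - t['count_x2']:
  course  count  count_x2  count_minus_count_x2
1   Math      2         4                    -2
2   Chem      1         2                    -1
3     CS      1         2                    -1
4    Bio      1         2                    -1
Reading off the sum of column 'count_minus_count_x2', we get -5.

-5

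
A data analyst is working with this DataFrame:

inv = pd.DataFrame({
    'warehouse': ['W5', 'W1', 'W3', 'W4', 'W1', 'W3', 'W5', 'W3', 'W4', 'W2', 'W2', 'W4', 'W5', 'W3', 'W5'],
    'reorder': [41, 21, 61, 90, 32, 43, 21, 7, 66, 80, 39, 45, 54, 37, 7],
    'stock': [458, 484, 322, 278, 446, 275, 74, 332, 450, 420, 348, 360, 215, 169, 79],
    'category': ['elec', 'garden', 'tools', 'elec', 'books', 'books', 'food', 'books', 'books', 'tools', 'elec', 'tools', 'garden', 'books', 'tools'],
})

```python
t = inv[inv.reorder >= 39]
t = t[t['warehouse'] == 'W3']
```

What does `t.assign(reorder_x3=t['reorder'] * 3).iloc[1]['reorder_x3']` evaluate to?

filter rows where reorder >= 39:
   warehouse  reorder  stock category
0         W5       41    458     elec
2         W3       61    322    tools
3         W4       90    278     elec
5         W3       43    275    books
8         W4       66    450    books
9         W2       80    420    tools
10        W2       39    348     elec
11        W4       45    360    tools
12        W5       54    215   garden
filter rows where warehouse == 'W3':
  warehouse  reorder  stock category
2        W3       61    322    tools
5        W3       43    275    books
add column reorder_x3 = t['reorder'] * 3:
  warehouse  reorder  stock category  reorder_x3
2        W3       61    322    tools         183
5        W3       43    275    books         129
value at position 1, column 'reorder_x3' → 129

129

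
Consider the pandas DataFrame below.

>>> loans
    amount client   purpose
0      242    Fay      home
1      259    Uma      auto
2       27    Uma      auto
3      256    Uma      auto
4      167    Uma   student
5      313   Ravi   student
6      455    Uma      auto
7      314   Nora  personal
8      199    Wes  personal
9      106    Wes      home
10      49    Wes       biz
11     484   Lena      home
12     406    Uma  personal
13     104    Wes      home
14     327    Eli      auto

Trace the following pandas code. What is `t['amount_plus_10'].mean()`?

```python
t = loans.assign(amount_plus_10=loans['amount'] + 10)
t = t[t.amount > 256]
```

add column amount_plus_10 = loans['amount'] + 10:
    amount client   purpose  amount_plus_10
0      242    Fay      home             252
1      259    Uma      auto             269
2       27    Uma      auto              37
3      256    Uma      auto             266
4      167    Uma   student             177
5      313   Ravi   student             323
6      455    Uma      auto             465
7      314   Nora  personal             324
8      199    Wes  personal             209
9      106    Wes      home             116
10      49    Wes       biz              59
11     484   Lena      home             494
12     406    Uma  personal             416
13     104    Wes      home             114
14     327    Eli      auto             337
filter rows where amount > 256:
    amount client   purpose  amount_plus_10
1      259    Uma      auto             269
5      313   Ravi   student             323
6      455    Uma      auto             465
7      314   Nora  personal             324
11     484   Lena      home             494
12     406    Uma  personal             416
14     327    Eli      auto             337
Reading off the mean of column 'amount_plus_10', we get 375.428571429.

375.428571429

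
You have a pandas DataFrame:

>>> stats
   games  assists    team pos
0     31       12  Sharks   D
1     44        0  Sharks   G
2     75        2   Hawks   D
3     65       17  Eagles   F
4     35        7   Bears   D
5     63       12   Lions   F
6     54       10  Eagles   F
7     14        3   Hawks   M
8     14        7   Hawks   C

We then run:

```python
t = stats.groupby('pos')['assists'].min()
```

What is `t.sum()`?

group by pos, min of assists:
pos
C     7
D     2
F    10
G     0
M     3
Name: assists, dtype: int64
Reading off the sum of the resulting series, we get 22.

22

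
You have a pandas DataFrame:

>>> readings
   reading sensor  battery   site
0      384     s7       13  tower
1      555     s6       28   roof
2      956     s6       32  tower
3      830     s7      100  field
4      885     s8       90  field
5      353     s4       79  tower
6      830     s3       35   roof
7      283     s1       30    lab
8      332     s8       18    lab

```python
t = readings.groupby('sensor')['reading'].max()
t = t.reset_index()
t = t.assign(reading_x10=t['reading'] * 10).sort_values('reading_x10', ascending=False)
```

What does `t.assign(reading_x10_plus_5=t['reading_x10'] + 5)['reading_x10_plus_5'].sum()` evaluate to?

group by sensor, max of reading:
sensor
s1    283
s3    830
s4    353
s6    956
s7    830
s8    885
Name: reading, dtype: int64
reset_index():
  sensor  reading
0     s1      283
1     s3      830
2     s4      353
3     s6      956
4     s7      830
5     s8      885
add column reading_x10 = t['reading'] * 10:
  sensor  reading  reading_x10
0     s1      283         2830
1     s3      830         8300
2     s4      353         3530
3     s6      956         9560
4     s7      830         8300
5     s8      885         8850
sort by reading_x10 descending:
  sensor  reading  reading_x10
3     s6      956         9560
5     s8      885         8850
1     s3      830         8300
4     s7      830         8300
2     s4      353         3530
0     s1      283         2830
add column reading_x10_plus_5 = t['reading_x10'] + 5:
  sensor  reading  reading_x10  reading_x10_plus_5
3     s6      956         9560                9565
5     s8      885         8850                8855
1     s3      830         8300                8305
4     s7      830         8300                8305
2     s4      353         3530                3535
0     s1      283         2830                2835
Finally, sum of column 'reading_x10_plus_5' = 41400.

41400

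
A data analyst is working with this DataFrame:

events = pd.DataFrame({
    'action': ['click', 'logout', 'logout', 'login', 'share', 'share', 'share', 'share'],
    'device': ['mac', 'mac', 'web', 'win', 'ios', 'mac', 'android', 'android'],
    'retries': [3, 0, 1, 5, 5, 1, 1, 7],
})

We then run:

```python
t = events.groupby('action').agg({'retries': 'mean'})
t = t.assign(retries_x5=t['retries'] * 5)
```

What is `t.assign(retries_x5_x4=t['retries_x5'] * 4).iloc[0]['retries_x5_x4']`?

60.0

group by action, mean of retries:
        retries
action         
click       3.0
login       5.0
logout      0.5
share       3.5
add column retries_x5 = t['retries'] * 5:
        retries  retries_x5
action                     
click       3.0        15.0
login       5.0        25.0
logout      0.5         2.5
share       3.5        17.5
add column retries_x5_x4 = t['retries_x5'] * 4:
        retries  retries_x5  retries_x5_x4
action                                    
click       3.0        15.0           60.0
login       5.0        25.0          100.0
logout      0.5         2.5           10.0
share       3.5        17.5           70.0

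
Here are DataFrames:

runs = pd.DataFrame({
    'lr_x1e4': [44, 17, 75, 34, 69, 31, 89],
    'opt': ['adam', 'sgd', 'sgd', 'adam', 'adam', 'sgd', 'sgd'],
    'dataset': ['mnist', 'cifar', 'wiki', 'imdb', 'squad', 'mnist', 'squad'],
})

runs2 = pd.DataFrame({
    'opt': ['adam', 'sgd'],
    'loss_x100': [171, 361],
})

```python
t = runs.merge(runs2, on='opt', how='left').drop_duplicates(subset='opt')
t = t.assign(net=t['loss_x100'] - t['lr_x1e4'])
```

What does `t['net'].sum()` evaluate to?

471

merge on 'opt' (how='left') → 7 rows:
   lr_x1e4   opt dataset  loss_x100
0       44  adam   mnist        171
1       17   sgd   cifar        361
2       75   sgd    wiki        361
3       34  adam    imdb        171
4       69  adam   squad        171
5       31   sgd   mnist        361
6       89   sgd   squad        361
drop duplicate opt (keep=first):
   lr_x1e4   opt dataset  loss_x100
0       44  adam   mnist        171
1       17   sgd   cifar        361
add column net = t['loss_x100'] - t['lr_x1e4']:
   lr_x1e4   opt dataset  loss_x100  net
0       44  adam   mnist        171  127
1       17   sgd   cifar        361  344
sum of column 'net' → 471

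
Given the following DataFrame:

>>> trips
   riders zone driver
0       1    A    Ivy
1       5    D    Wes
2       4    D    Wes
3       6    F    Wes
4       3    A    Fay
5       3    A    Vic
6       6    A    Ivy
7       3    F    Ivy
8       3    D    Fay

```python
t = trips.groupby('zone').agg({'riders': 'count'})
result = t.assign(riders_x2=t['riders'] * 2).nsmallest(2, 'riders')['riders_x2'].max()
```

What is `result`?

group by zone, count of riders:
      riders
zone        
A          4
D          3
F          2
add column riders_x2 = t['riders'] * 2:
      riders  riders_x2
zone                   
A          4          8
D          3          6
F          2          4
take 2 rows with smallest riders:
      riders  riders_x2
zone                   
F          2          4
D          3          6
Taking the max of column 'riders_x2' gives 6.

6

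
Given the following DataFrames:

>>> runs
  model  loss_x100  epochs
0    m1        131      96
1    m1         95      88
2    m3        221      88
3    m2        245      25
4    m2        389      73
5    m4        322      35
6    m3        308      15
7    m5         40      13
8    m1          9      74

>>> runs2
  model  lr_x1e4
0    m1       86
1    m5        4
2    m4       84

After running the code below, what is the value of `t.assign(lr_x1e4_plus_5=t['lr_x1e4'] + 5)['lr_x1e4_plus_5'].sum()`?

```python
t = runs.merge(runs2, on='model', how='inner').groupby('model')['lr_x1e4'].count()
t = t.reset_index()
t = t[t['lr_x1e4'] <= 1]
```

12

merge on 'model' (how='inner') → 5 rows:
  model  loss_x100  epochs  lr_x1e4
0    m1        131      96       86
1    m1         95      88       86
2    m4        322      35       84
3    m5         40      13        4
4    m1          9      74       86
group by model, count of lr_x1e4:
model
m1    3
m4    1
m5    1
Name: lr_x1e4, dtype: int64
reset_index():
  model  lr_x1e4
0    m1        3
1    m4        1
2    m5        1
filter rows where lr_x1e4 <= 1:
  model  lr_x1e4
1    m4        1
2    m5        1
add column lr_x1e4_plus_5 = t['lr_x1e4'] + 5:
  model  lr_x1e4  lr_x1e4_plus_5
1    m4        1               6
2    m5        1               6
Reading off the sum of column 'lr_x1e4_plus_5', we get 12.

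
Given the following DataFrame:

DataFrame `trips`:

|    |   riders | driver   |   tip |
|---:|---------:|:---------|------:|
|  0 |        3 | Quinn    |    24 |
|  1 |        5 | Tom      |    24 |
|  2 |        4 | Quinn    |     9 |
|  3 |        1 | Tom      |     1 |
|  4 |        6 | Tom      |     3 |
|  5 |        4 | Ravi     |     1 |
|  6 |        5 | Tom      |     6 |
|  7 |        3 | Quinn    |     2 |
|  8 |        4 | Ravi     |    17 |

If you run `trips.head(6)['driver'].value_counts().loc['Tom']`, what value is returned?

take first 6 rows:
   riders driver  tip
0       3  Quinn   24
1       5    Tom   24
2       4  Quinn    9
3       1    Tom    1
4       6    Tom    3
5       4   Ravi    1
value_counts of driver:
driver
Tom      3
Quinn    2
Ravi     1
Name: count, dtype: int64
Reading off the value at index 'Tom', we get 3.

3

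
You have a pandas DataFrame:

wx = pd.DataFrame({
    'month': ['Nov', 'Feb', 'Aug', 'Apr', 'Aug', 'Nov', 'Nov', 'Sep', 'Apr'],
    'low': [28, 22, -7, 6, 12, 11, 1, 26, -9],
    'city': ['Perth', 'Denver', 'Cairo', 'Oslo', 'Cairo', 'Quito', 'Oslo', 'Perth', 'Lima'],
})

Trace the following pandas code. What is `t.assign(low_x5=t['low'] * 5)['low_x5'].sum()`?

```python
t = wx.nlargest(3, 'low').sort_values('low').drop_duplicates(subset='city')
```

240

take 3 rows with largest low:
  month  low    city
0   Nov   28   Perth
7   Sep   26   Perth
1   Feb   22  Denver
sort by low:
  month  low    city
1   Feb   22  Denver
7   Sep   26   Perth
0   Nov   28   Perth
drop duplicate city (keep=first):
  month  low    city
1   Feb   22  Denver
7   Sep   26   Perth
add column low_x5 = t['low'] * 5:
  month  low    city  low_x5
1   Feb   22  Denver     110
7   Sep   26   Perth     130
sum of column 'low_x5' → 240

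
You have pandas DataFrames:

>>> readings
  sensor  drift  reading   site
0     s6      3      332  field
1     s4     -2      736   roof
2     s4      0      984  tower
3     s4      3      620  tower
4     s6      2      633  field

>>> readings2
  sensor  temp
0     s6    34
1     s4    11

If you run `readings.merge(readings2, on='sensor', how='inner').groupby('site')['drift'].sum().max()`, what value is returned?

5

merge on 'sensor' (how='inner') → 5 rows:
  sensor  drift  reading   site  temp
0     s6      3      332  field    34
1     s4     -2      736   roof    11
2     s4      0      984  tower    11
3     s4      3      620  tower    11
4     s6      2      633  field    34
group by site, sum of drift:
site
field    5
roof    -2
tower    3
Name: drift, dtype: int64
Then the max of the resulting series: 5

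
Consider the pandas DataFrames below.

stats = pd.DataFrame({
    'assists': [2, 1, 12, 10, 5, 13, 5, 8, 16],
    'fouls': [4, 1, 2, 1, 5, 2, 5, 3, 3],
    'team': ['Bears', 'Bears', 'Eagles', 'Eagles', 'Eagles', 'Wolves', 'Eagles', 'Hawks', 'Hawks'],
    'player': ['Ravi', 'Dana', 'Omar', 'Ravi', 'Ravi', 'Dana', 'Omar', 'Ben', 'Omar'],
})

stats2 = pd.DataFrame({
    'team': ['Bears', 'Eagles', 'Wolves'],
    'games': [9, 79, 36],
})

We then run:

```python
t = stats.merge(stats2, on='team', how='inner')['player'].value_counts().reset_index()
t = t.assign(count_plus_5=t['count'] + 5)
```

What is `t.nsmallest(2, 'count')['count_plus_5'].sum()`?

14

merge on 'team' (how='inner') → 7 rows:
   assists  fouls    team player  games
0        2      4   Bears   Ravi      9
1        1      1   Bears   Dana      9
2       12      2  Eagles   Omar     79
3       10      1  Eagles   Ravi     79
4        5      5  Eagles   Ravi     79
5       13      2  Wolves   Dana     36
6        5      5  Eagles   Omar     79
value_counts of player:
player
Ravi    3
Dana    2
Omar    2
Name: count, dtype: int64
reset_index():
  player  count
0   Ravi      3
1   Dana      2
2   Omar      2
add column count_plus_5 = t['count'] + 5:
  player  count  count_plus_5
0   Ravi      3             8
1   Dana      2             7
2   Omar      2             7
take 2 rows with smallest count:
  player  count  count_plus_5
1   Dana      2             7
2   Omar      2             7
Taking the sum of column 'count_plus_5' gives 14.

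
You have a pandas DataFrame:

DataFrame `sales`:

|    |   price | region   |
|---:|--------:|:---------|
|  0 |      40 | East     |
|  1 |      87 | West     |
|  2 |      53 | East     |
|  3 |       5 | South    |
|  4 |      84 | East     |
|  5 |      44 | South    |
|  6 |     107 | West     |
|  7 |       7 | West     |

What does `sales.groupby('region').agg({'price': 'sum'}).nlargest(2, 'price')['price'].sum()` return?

378

group by region, sum of price:
        price
region       
East      177
South      49
West      201
take 2 rows with largest price:
        price
region       
West      201
East      177
So sum() = 378.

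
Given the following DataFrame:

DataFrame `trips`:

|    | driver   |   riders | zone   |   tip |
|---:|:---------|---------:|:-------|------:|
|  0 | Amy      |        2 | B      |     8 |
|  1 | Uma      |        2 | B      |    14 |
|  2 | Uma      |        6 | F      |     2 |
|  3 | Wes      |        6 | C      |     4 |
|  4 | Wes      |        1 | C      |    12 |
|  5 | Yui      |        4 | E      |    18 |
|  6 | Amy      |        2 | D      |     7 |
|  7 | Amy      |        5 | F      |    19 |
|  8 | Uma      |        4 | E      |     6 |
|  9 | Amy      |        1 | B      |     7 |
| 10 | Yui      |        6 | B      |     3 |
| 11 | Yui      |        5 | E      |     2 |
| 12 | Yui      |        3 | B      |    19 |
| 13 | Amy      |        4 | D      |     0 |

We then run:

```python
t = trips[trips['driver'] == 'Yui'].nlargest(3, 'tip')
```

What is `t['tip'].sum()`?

filter rows where driver == 'Yui':
   driver  riders zone  tip
5     Yui       4    E   18
10    Yui       6    B    3
11    Yui       5    E    2
12    Yui       3    B   19
take 3 rows with largest tip:
   driver  riders zone  tip
12    Yui       3    B   19
5     Yui       4    E   18
10    Yui       6    B    3

40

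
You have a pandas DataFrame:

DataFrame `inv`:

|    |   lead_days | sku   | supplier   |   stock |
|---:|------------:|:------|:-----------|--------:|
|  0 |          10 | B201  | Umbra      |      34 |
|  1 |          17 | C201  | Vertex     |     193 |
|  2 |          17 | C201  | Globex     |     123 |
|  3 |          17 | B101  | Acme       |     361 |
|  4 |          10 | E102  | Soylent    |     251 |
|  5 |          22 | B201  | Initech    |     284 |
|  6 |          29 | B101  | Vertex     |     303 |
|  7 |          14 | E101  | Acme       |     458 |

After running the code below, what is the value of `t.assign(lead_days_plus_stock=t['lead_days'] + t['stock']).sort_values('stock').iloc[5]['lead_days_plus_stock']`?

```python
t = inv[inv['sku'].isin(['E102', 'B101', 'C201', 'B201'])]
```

332

filter rows where sku in ['E102', 'B101', 'C201', 'B201']:
   lead_days   sku supplier  stock
0         10  B201    Umbra     34
1         17  C201   Vertex    193
2         17  C201   Globex    123
3         17  B101     Acme    361
4         10  E102  Soylent    251
5         22  B201  Initech    284
6         29  B101   Vertex    303
add column lead_days_plus_stock = t['lead_days'] + t['stock']:
   lead_days   sku supplier  stock  lead_days_plus_stock
0         10  B201    Umbra     34                    44
1         17  C201   Vertex    193                   210
2         17  C201   Globex    123                   140
3         17  B101     Acme    361                   378
4         10  E102  Soylent    251                   261
5         22  B201  Initech    284                   306
6         29  B101   Vertex    303                   332
sort by stock:
   lead_days   sku supplier  stock  lead_days_plus_stock
0         10  B201    Umbra     34                    44
2         17  C201   Globex    123                   140
1         17  C201   Vertex    193                   210
4         10  E102  Soylent    251                   261
5         22  B201  Initech    284                   306
6         29  B101   Vertex    303                   332
3         17  B101     Acme    361                   378
Reading off the value at position 5, column 'lead_days_plus_stock', we get 332.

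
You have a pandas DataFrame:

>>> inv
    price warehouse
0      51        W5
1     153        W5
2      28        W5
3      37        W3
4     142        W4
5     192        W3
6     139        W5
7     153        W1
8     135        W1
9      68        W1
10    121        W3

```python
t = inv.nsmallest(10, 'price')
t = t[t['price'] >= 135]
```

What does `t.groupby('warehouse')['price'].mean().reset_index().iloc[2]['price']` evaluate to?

146.0

take 10 rows with smallest price:
    price warehouse
2      28        W5
3      37        W3
0      51        W5
9      68        W1
10    121        W3
8     135        W1
6     139        W5
4     142        W4
1     153        W5
7     153        W1
filter rows where price >= 135:
   price warehouse
8    135        W1
6    139        W5
4    142        W4
1    153        W5
7    153        W1
group by warehouse, mean of price:
warehouse
W1    144.0
W4    142.0
W5    146.0
Name: price, dtype: float64
reset_index():
  warehouse  price
0        W1  144.0
1        W4  142.0
2        W5  146.0
The value at position 2, column 'price' is 146.0.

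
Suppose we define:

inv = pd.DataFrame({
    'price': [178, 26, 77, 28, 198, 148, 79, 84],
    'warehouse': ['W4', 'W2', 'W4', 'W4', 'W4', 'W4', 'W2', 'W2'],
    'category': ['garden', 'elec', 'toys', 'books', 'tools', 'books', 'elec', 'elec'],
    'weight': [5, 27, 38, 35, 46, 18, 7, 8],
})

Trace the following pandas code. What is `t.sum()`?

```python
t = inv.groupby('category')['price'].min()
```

507

group by category, min of price:
category
books      28
elec       26
garden    178
tools     198
toys       77
Name: price, dtype: int64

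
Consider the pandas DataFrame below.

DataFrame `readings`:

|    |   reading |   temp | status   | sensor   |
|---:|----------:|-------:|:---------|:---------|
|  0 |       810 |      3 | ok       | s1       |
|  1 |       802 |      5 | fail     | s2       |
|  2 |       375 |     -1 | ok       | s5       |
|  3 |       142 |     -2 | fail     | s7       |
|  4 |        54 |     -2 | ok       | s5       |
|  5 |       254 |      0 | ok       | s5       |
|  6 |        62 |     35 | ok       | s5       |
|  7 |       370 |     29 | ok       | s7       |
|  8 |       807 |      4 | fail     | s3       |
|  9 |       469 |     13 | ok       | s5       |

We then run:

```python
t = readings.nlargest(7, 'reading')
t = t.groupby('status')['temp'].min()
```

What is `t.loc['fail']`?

take 7 rows with largest reading:
   reading  temp status sensor
0      810     3     ok     s1
8      807     4   fail     s3
1      802     5   fail     s2
9      469    13     ok     s5
2      375    -1     ok     s5
7      370    29     ok     s7
5      254     0     ok     s5
group by status, min of temp:
status
fail    4
ok     -1
Name: temp, dtype: int64
Reading off the value at index 'fail', we get 4.

4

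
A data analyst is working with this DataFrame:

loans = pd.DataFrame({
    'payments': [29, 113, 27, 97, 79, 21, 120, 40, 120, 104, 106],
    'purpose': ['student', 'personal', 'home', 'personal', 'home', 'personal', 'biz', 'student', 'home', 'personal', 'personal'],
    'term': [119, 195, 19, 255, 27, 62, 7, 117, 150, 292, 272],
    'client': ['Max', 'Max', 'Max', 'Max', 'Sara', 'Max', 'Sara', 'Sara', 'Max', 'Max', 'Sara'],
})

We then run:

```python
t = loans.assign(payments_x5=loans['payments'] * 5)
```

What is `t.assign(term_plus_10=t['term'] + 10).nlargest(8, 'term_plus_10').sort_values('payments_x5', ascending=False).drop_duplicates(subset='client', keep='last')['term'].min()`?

add column payments_x5 = loans['payments'] * 5:
    payments   purpose  term client  payments_x5
0         29   student   119    Max          145
1        113  personal   195    Max          565
2         27      home    19    Max          135
3         97  personal   255    Max          485
4         79      home    27   Sara          395
5         21  personal    62    Max          105
6        120       biz     7   Sara          600
7         40   student   117   Sara          200
8        120      home   150    Max          600
9        104  personal   292    Max          520
10       106  personal   272   Sara          530
add column term_plus_10 = t['term'] + 10:
    payments   purpose  term client  payments_x5  term_plus_10
0         29   student   119    Max          145           129
1        113  personal   195    Max          565           205
2         27      home    19    Max          135            29
3         97  personal   255    Max          485           265
4         79      home    27   Sara          395            37
5         21  personal    62    Max          105            72
6        120       biz     7   Sara          600            17
7         40   student   117   Sara          200           127
8        120      home   150    Max          600           160
9        104  personal   292    Max          520           302
10       106  personal   272   Sara          530           282
take 8 rows with largest term_plus_10:
    payments   purpose  term client  payments_x5  term_plus_10
9        104  personal   292    Max          520           302
10       106  personal   272   Sara          530           282
3         97  personal   255    Max          485           265
1        113  personal   195    Max          565           205
8        120      home   150    Max          600           160
0         29   student   119    Max          145           129
7         40   student   117   Sara          200           127
5         21  personal    62    Max          105            72
sort by payments_x5 descending:
    payments   purpose  term client  payments_x5  term_plus_10
8        120      home   150    Max          600           160
1        113  personal   195    Max          565           205
10       106  personal   272   Sara          530           282
9        104  personal   292    Max          520           302
3         97  personal   255    Max          485           265
7         40   student   117   Sara          200           127
0         29   student   119    Max          145           129
5         21  personal    62    Max          105            72
drop duplicate client (keep=last):
   payments   purpose  term client  payments_x5  term_plus_10
7        40   student   117   Sara          200           127
5        21  personal    62    Max          105            72
Hence 62.

62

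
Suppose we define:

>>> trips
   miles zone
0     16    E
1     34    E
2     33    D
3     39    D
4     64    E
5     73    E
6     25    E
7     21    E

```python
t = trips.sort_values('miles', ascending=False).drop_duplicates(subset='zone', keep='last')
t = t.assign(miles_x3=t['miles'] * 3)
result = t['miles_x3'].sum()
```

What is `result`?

147

sort by miles descending:
   miles zone
5     73    E
4     64    E
3     39    D
1     34    E
2     33    D
6     25    E
7     21    E
0     16    E
drop duplicate zone (keep=last):
   miles zone
2     33    D
0     16    E
add column miles_x3 = t['miles'] * 3:
   miles zone  miles_x3
2     33    D        99
0     16    E        48
Taking the sum of column 'miles_x3' gives 147.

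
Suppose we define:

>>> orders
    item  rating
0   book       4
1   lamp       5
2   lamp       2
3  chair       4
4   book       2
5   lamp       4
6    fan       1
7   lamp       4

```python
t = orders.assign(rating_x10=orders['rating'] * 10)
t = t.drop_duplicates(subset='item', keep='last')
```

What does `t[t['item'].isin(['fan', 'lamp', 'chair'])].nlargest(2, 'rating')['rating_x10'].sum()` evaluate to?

add column rating_x10 = orders['rating'] * 10:
    item  rating  rating_x10
0   book       4          40
1   lamp       5          50
2   lamp       2          20
3  chair       4          40
4   book       2          20
5   lamp       4          40
6    fan       1          10
7   lamp       4          40
drop duplicate item (keep=last):
    item  rating  rating_x10
3  chair       4          40
4   book       2          20
6    fan       1          10
7   lamp       4          40
filter rows where item in ['fan', 'lamp', 'chair']:
    item  rating  rating_x10
3  chair       4          40
6    fan       1          10
7   lamp       4          40
take 2 rows with largest rating:
    item  rating  rating_x10
3  chair       4          40
7   lamp       4          40
So sum() = 80.

80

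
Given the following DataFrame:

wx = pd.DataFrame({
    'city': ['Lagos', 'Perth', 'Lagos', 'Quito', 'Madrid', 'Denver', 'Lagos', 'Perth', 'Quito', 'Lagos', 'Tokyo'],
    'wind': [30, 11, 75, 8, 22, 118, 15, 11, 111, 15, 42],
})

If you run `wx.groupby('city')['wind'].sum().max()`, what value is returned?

135

group by city, sum of wind:
city
Denver    118
Lagos     135
Madrid     22
Perth      22
Quito     119
Tokyo      42
Name: wind, dtype: int64
Hence 135.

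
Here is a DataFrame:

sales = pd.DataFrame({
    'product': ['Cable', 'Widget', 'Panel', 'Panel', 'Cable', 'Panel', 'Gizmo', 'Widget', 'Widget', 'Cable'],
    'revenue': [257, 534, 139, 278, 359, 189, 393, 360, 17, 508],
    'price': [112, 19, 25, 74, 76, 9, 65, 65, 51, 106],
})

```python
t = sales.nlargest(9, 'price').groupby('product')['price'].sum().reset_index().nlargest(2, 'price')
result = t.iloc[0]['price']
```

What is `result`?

294

take 9 rows with largest price:
  product  revenue  price
0   Cable      257    112
9   Cable      508    106
4   Cable      359     76
3   Panel      278     74
6   Gizmo      393     65
7  Widget      360     65
8  Widget       17     51
2   Panel      139     25
1  Widget      534     19
group by product, sum of price:
product
Cable     294
Gizmo      65
Panel      99
Widget    135
Name: price, dtype: int64
reset_index():
  product  price
0   Cable    294
1   Gizmo     65
2   Panel     99
3  Widget    135
take 2 rows with largest price:
  product  price
0   Cable    294
3  Widget    135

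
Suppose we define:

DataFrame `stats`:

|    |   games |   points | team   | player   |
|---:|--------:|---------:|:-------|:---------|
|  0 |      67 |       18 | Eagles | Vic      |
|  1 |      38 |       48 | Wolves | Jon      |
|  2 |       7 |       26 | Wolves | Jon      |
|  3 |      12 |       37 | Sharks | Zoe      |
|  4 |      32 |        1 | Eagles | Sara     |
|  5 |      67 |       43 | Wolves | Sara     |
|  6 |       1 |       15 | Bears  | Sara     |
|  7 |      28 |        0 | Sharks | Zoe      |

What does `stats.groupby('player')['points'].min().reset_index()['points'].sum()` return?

group by player, min of points:
player
Jon     26
Sara     1
Vic     18
Zoe      0
Name: points, dtype: int64
reset_index():
  player  points
0    Jon      26
1   Sara       1
2    Vic      18
3    Zoe       0
sum of column 'points' → 45

45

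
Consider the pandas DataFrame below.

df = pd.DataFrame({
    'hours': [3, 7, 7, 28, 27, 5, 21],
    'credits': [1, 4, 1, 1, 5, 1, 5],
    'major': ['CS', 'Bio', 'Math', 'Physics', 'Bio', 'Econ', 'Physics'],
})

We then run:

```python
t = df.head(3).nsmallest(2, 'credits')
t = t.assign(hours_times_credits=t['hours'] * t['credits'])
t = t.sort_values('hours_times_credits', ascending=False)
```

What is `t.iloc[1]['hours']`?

3

take first 3 rows:
   hours  credits major
0      3        1    CS
1      7        4   Bio
2      7        1  Math
take 2 rows with smallest credits:
   hours  credits major
0      3        1    CS
2      7        1  Math
add column hours_times_credits = t['hours'] * t['credits']:
   hours  credits major  hours_times_credits
0      3        1    CS                    3
2      7        1  Math                    7
sort by hours_times_credits descending:
   hours  credits major  hours_times_credits
2      7        1  Math                    7
0      3        1    CS                    3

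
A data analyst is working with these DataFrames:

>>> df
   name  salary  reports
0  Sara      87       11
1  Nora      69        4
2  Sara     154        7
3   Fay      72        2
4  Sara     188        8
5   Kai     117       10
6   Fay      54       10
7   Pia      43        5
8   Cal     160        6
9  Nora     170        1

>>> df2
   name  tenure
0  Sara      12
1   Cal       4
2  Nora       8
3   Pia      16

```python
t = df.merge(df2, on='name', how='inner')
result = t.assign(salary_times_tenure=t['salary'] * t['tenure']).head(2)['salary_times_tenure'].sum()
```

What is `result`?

1596

merge on 'name' (how='inner') → 7 rows:
   name  salary  reports  tenure
0  Sara      87       11      12
1  Nora      69        4       8
2  Sara     154        7      12
3  Sara     188        8      12
4   Pia      43        5      16
5   Cal     160        6       4
6  Nora     170        1       8
add column salary_times_tenure = t['salary'] * t['tenure']:
   name  salary  reports  tenure  salary_times_tenure
0  Sara      87       11      12                 1044
1  Nora      69        4       8                  552
2  Sara     154        7      12                 1848
3  Sara     188        8      12                 2256
4   Pia      43        5      16                  688
5   Cal     160        6       4                  640
6  Nora     170        1       8                 1360
take first 2 rows:
   name  salary  reports  tenure  salary_times_tenure
0  Sara      87       11      12                 1044
1  Nora      69        4       8                  552
Then the sum of column 'salary_times_tenure': 1596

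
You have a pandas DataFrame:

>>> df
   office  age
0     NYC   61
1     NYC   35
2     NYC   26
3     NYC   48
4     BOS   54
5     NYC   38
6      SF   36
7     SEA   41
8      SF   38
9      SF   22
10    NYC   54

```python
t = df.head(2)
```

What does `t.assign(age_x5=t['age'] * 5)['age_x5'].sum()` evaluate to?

take first 2 rows:
  office  age
0    NYC   61
1    NYC   35
add column age_x5 = t['age'] * 5:
  office  age  age_x5
0    NYC   61     305
1    NYC   35     175
sum of column 'age_x5' → 480

480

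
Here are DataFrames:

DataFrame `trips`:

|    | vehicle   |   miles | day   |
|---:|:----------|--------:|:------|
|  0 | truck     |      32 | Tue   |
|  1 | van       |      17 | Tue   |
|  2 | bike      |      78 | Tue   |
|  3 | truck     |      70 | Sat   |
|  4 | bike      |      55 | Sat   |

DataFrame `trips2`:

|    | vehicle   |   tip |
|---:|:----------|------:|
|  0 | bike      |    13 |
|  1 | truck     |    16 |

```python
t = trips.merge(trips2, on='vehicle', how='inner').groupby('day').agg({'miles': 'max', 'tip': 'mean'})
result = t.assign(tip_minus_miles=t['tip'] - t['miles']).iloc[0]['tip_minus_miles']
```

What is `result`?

-55.5

merge on 'vehicle' (how='inner') → 4 rows:
  vehicle  miles  day  tip
0   truck     32  Tue   16
1    bike     78  Tue   13
2   truck     70  Sat   16
3    bike     55  Sat   13
group by day: max(miles), mean(tip):
     miles   tip
day             
Sat     70  14.5
Tue     78  14.5
add column tip_minus_miles = t['tip'] - t['miles']:
     miles   tip  tip_minus_miles
day                              
Sat     70  14.5            -55.5
Tue     78  14.5            -63.5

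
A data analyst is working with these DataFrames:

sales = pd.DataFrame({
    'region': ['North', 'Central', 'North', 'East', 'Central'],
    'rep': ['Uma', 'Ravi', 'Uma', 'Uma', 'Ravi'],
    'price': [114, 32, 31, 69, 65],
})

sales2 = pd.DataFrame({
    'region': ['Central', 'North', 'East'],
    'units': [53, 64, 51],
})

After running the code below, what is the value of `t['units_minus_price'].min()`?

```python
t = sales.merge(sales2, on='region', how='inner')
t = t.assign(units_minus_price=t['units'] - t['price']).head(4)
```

merge on 'region' (how='inner') → 5 rows:
    region   rep  price  units
0    North   Uma    114     64
1  Central  Ravi     32     53
2    North   Uma     31     64
3     East   Uma     69     51
4  Central  Ravi     65     53
add column units_minus_price = t['units'] - t['price']:
    region   rep  price  units  units_minus_price
0    North   Uma    114     64                -50
1  Central  Ravi     32     53                 21
2    North   Uma     31     64                 33
3     East   Uma     69     51                -18
4  Central  Ravi     65     53                -12
take first 4 rows:
    region   rep  price  units  units_minus_price
0    North   Uma    114     64                -50
1  Central  Ravi     32     53                 21
2    North   Uma     31     64                 33
3     East   Uma     69     51                -18
So min() = -50.

-50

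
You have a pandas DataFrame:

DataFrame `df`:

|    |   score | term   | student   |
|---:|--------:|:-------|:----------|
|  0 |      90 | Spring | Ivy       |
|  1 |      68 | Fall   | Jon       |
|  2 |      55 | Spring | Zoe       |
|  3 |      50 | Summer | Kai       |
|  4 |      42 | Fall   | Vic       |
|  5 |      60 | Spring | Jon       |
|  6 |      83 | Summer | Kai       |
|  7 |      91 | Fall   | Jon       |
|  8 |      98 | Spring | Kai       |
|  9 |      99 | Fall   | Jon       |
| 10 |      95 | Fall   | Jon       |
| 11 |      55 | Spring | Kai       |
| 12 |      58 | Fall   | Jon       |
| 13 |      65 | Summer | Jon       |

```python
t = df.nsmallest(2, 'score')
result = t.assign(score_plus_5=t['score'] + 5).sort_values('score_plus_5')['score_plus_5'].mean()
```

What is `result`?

51.0

take 2 rows with smallest score:
   score    term student
4     42    Fall     Vic
3     50  Summer     Kai
add column score_plus_5 = t['score'] + 5:
   score    term student  score_plus_5
4     42    Fall     Vic            47
3     50  Summer     Kai            55
sort by score_plus_5:
   score    term student  score_plus_5
4     42    Fall     Vic            47
3     50  Summer     Kai            55
Taking the mean of column 'score_plus_5' gives 51.0.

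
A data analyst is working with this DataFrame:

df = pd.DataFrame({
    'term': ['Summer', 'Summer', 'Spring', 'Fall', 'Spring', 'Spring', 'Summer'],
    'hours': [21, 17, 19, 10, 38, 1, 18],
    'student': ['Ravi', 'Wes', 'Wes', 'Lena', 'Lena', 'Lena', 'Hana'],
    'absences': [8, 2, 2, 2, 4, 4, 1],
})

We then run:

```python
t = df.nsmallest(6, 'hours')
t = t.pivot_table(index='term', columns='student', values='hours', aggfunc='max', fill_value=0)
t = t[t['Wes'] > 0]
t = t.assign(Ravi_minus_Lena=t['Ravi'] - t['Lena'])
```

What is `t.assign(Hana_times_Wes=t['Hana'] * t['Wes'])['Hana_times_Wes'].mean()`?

take 6 rows with smallest hours:
     term  hours student  absences
5  Spring      1    Lena         4
3    Fall     10    Lena         2
1  Summer     17     Wes         2
6  Summer     18    Hana         1
2  Spring     19     Wes         2
0  Summer     21    Ravi         8
pivot: rows=term, cols=student, max(hours):
student  Hana  Lena  Ravi  Wes
term                          
Fall        0    10     0    0
Spring      0     1     0   19
Summer     18     0    21   17
filter rows where Wes > 0:
student  Hana  Lena  Ravi  Wes
term                          
Spring      0     1     0   19
Summer     18     0    21   17
add column Ravi_minus_Lena = t['Ravi'] - t['Lena']:
student  Hana  Lena  Ravi  Wes  Ravi_minus_Lena
term                                           
Spring      0     1     0   19               -1
Summer     18     0    21   17               21
add column Hana_times_Wes = t['Hana'] * t['Wes']:
student  Hana  Lena  Ravi  Wes  Ravi_minus_Lena  Hana_times_Wes
term                                                           
Spring      0     1     0   19               -1               0
Summer     18     0    21   17               21             306
Then the mean of column 'Hana_times_Wes': 153.0

153.0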